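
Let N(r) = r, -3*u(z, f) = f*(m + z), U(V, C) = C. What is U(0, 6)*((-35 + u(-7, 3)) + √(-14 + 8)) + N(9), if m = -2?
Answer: -147 + 6*I*√6 ≈ -147.0 + 14.697*I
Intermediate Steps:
u(z, f) = -f*(-2 + z)/3
U(0, 6)*((-35 + u(-7, 3)) + √(-14 + 8)) + N(9) = 6*((-35 + (⅓)*3*(2 - 1*(-7))) + √(-14 + 8)) + 9 = 6*((-35 + (⅓)*3*(2 + 7)) + √(-6)) + 9 = 6*((-35 + (⅓)*3*9) + I*√6) + 9 = 6*((-35 + 9) + I*√6) + 9 = 6*(-26 + I*√6) + 9 = (-156 + 6*I*√6) + 9 = -147 + 6*I*√6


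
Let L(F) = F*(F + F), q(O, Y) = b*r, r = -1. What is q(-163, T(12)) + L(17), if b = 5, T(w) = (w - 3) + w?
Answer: 573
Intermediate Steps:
T(w) = -3 + 2*w (T(w) = (-3 + w) + w = -3 + 2*w)
q(O, Y) = -5 (q(O, Y) = 5*(-1) = -5)
L(F) = 2*F² (L(F) = F*(2*F) = 2*F²)
q(-163, T(12)) + L(17) = -5 + 2*17² = -5 + 2*289 = -5 + 578 = 573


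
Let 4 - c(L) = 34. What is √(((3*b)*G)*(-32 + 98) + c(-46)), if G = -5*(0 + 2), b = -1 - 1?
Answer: √3930 ≈ 62.690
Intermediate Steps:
c(L) = -30 (c(L) = 4 - 1*34 = 4 - 34 = -30)
b = -2
G = -10 (G = -5*2 = -10)
√(((3*b)*G)*(-32 + 98) + c(-46)) = √(((3*(-2))*(-10))*(-32 + 98) - 30) = √(-6*(-10)*66 - 30) = √(60*66 - 30) = √(3960 - 30) = √3930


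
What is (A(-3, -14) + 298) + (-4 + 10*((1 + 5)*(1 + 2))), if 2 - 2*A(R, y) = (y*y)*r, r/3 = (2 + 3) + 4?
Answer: -2171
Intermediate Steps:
r = 27 (r = 3*((2 + 3) + 4) = 3*(5 + 4) = 3*9 = 27)
A(R, y) = 1 - 27*y**2/2 (A(R, y) = 1 - y*y*27/2 = 1 - y**2*27/2 = 1 - 27*y**2/2)
(A(-3, -14) + 298) + (-4 + 10*((1 + 5)*(1 + 2))) = ((1 - 27/2*(-14)**2) + 298) + (-4 + 10*((1 + 5)*(1 + 2))) = ((1 - 27/2*196) + 298) + (-4 + 10*(6*3)) = ((1 - 2646) + 298) + (-4 + 10*18) = (-2645 + 298) + (-4 + 180) = -2347 + 176 = -2171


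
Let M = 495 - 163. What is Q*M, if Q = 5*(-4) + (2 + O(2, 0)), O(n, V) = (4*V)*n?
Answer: -5976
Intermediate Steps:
O(n, V) = 4*V*n
Q = -18 (Q = 5*(-4) + (2 + 4*0*2) = -20 + (2 + 0) = -20 + 2 = -18)
M = 332
Q*M = -18*332 = -5976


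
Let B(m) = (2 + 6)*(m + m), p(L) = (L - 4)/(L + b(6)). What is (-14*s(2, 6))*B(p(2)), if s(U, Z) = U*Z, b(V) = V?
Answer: 672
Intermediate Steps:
p(L) = (-4 + L)/(6 + L) (p(L) = (L - 4)/(L + 6) = (-4 + L)/(6 + L))
B(m) = 16*m (B(m) = 8*(2*m) = 16*m)
(-14*s(2, 6))*B(p(2)) = (-28*6)*(16*((-4 + 2)/(6 + 2))) = (-14*12)*(16*(-2/8)) = -2688*(⅛)*(-2) = -2688*(-1)/4 = -168*(-4) = 672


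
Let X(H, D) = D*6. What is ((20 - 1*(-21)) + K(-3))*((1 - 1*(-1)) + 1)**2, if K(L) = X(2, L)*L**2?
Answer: -1089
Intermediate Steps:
X(H, D) = 6*D
K(L) = 6*L**3 (K(L) = (6*L)*L**2 = 6*L**3)
((20 - 1*(-21)) + K(-3))*((1 - 1*(-1)) + 1)**2 = ((20 - 1*(-21)) + 6*(-3)**3)*((1 - 1*(-1)) + 1)**2 = ((20 + 21) + 6*(-27))*((1 + 1) + 1)**2 = (41 - 162)*(2 + 1)**2 = -121*3**2 = -121*9 = -1089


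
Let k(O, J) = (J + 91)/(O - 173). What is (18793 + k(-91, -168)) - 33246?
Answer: -346865/24 ≈ -14453.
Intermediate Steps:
k(O, J) = (91 + J)/(-173 + O)
(18793 + k(-91, -168)) - 33246 = (18793 + (91 - 168)/(-173 - 91)) - 33246 = (18793 - 77/(-264)) - 33246 = (18793 - 1/264*(-77)) - 33246 = (18793 + 7/24) - 33246 = 451039/24 - 33246 = -346865/24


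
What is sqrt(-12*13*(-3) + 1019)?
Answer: sqrt(1487) ≈ 38.562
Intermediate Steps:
sqrt(-12*13*(-3) + 1019) = sqrt(-156*(-3) + 1019) = sqrt(468 + 1019) = sqrt(1487)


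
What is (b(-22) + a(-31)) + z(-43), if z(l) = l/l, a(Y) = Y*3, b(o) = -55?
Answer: -147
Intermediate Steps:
a(Y) = 3*Y
z(l) = 1
(b(-22) + a(-31)) + z(-43) = (-55 + 3*(-31)) + 1 = (-55 - 93) + 1 = -148 + 1 = -147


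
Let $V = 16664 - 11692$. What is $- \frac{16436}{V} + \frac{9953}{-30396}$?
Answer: $- \frac{137268743}{37782228} \approx -3.6332$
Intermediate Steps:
$V = 4972$ ($V = 16664 - 11692 = 4972$)
$- \frac{16436}{V} + \frac{9953}{-30396} = - \frac{16436}{4972} + \frac{9953}{-30396} = \left(-16436\right) \frac{1}{4972} + 9953 \left(- \frac{1}{30396}\right) = - \frac{4109}{1243} - \frac{9953}{30396} = - \frac{137268743}{37782228}$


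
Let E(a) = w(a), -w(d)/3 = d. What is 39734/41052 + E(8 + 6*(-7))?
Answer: 2113519/20526 ≈ 102.97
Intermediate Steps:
w(d) = -3*d
E(a) = -3*a
39734/41052 + E(8 + 6*(-7)) = 39734/41052 - 3*(8 + 6*(-7)) = 39734*(1/41052) - 3*(8 - 42) = 19867/20526 - 3*(-34) = 19867/20526 + 102 = 2113519/20526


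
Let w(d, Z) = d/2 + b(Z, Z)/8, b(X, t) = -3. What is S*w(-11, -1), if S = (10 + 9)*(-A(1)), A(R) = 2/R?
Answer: 893/4 ≈ 223.25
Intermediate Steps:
w(d, Z) = -3/8 + d/2 (w(d, Z) = d/2 - 3/8 = -3/8 + d/2)
S = -38 (S = (10 + 9)*(-2/1) = 19*(-2) = -38)
S*w(-11, -1) = -38*(-3/8 + (½)*(-11)) = -38*(-3/8 - 11/2) = -38*(-47/8) = 893/4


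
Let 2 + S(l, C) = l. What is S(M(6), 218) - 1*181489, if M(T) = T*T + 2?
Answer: -181453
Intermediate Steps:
M(T) = 2 + T² (M(T) = T² + 2 = 2 + T²)
S(l, C) = -2 + l
S(M(6), 218) - 1*181489 = (-2 + (2 + 6²)) - 1*181489 = (-2 + (2 + 36)) - 181489 = (-2 + 38) - 181489 = 36 - 181489 = -181453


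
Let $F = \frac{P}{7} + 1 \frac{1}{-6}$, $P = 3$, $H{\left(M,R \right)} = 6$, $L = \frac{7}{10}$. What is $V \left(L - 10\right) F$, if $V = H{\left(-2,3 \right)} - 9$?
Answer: $\frac{1023}{140} \approx 7.3071$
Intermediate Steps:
$L = \frac{7}{10}$ ($L = 7 \cdot \frac{1}{10} = \frac{7}{10} \approx 0.7$)
$V = -3$ ($V = 6 - 9 = -3$)
$F = \frac{11}{42}$ ($F = \frac{3}{7} + 1 \frac{1}{-6} = 3 \cdot \frac{1}{7} + 1 \left(- \frac{1}{6}\right) = \frac{3}{7} - \frac{1}{6} = \frac{11}{42} \approx 0.2619$)
$V \left(L - 10\right) F = - 3 \left(\frac{7}{10} - 10\right) \frac{11}{42} = \left(-3\right) \left(- \frac{93}{10}\right) \frac{11}{42} = \frac{279}{10} \cdot \frac{11}{42} = \frac{1023}{140}$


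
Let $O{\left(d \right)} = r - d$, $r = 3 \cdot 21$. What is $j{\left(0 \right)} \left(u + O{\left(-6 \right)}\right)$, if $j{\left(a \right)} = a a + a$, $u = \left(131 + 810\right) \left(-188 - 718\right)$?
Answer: $0$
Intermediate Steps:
$r = 63$
$O{\left(d \right)} = 63 - d$
$u = -852546$ ($u = 941 \left(-906\right) = -852546$)
$j{\left(a \right)} = a + a^{2}$ ($j{\left(a \right)} = a^{2} + a = a + a^{2}$)
$j{\left(0 \right)} \left(u + O{\left(-6 \right)}\right) = 0 \left(1 + 0\right) \left(-852546 + \left(63 - -6\right)\right) = 0 \cdot 1 \left(-852546 + \left(63 + 6\right)\right) = 0 \left(-852546 + 69\right) = 0 \left(-852477\right) = 0$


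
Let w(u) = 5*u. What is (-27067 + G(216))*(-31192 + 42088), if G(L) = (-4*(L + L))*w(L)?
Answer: -20629473072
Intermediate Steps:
G(L) = -40*L² (G(L) = (-4*(L + L))*(5*L) = (-8*L)*(5*L) = -40*L²)
(-27067 + G(216))*(-31192 + 42088) = (-27067 - 40*216²)*(-31192 + 42088) = (-27067 - 40*46656)*10896 = (-27067 - 1866240)*10896 = -1893307*10896 = -20629473072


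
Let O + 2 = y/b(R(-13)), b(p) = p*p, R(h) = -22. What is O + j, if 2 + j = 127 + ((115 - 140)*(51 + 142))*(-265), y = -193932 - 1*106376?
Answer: 154653431/121 ≈ 1.2781e+6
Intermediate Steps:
b(p) = p²
y = -300308 (y = -193932 - 106376 = -300308)
j = 1278750 (j = -2 + (127 + ((115 - 140)*(51 + 142))*(-265)) = -2 + (127 - 25*193*(-265)) = -2 + (127 - 4825*(-265)) = -2 + (127 + 1278625) = -2 + 1278752 = 1278750)
O = -75319/121 (O = -2 - 300308/((-22)²) = -2 - 300308/484 = -2 - 300308*1/484 = -2 - 75077/121 = -75319/121 ≈ -622.47)
O + j = -75319/121 + 1278750 = 154653431/121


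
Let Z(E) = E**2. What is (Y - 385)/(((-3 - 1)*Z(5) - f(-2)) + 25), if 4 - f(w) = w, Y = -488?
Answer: 97/9 ≈ 10.778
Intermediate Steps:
f(w) = 4 - w
(Y - 385)/(((-3 - 1)*Z(5) - f(-2)) + 25) = (-488 - 385)/(((-3 - 1)*5**2 - (4 - 1*(-2))) + 25) = -873/((-4*25 - (4 + 2)) + 25) = -873/((-100 - 1*6) + 25) = -873/((-100 - 6) + 25) = -873/(-106 + 25) = -873/(-81) = -873*(-1/81) = 97/9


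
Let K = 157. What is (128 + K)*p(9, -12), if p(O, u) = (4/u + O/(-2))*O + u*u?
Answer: 57285/2 ≈ 28643.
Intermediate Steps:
p(O, u) = u**2 + O*(4/u - O/2) (p(O, u) = (4/u + O*(-1/2))*O + u**2 = (4/u - O/2)*O + u**2 = O*(4/u - O/2) + u**2 = u**2 + O*(4/u - O/2))
(128 + K)*p(9, -12) = (128 + 157)*((-12)**2 - 1/2*9**2 + 4*9/(-12)) = 285*(144 - 1/2*81 + 4*9*(-1/12)) = 285*(144 - 81/2 - 3) = 285*(201/2) = 57285/2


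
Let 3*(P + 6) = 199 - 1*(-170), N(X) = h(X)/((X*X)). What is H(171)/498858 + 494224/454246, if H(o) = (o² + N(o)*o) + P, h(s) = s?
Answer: 129941902253/113302125534 ≈ 1.1469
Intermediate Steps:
N(X) = 1/X (N(X) = X/((X*X)) = X/(X²) = X/X² = 1/X)
P = 117 (P = -6 + (199 - 1*(-170))/3 = -6 + (199 + 170)/3 = -6 + (⅓)*369 = -6 + 123 = 117)
H(o) = 118 + o² (H(o) = (o² + o/o) + 117 = (o² + 1) + 117 = (1 + o²) + 117 = 118 + o²)
H(171)/498858 + 494224/454246 = (118 + 171²)/498858 + 494224/454246 = (118 + 29241)*(1/498858) + 494224*(1/454246) = 29359*(1/498858) + 247112/227123 = 29359/498858 + 247112/227123 = 129941902253/113302125534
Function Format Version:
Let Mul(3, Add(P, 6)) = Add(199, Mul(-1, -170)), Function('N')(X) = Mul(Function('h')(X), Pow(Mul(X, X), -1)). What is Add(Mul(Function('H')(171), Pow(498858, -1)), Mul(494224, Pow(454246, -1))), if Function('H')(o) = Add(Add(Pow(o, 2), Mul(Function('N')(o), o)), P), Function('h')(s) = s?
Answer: Rational(129941902253, 113302125534) ≈ 1.1469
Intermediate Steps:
Function('N')(X) = Pow(X, -1) (Function('N')(X) = Mul(X, Pow(Mul(X, X), -1)) = Mul(X, Pow(Pow(X, 2), -1)) = Mul(X, Pow(X, -2)) = Pow(X, -1))
P = 117 (P = Add(-6, Mul(Rational(1, 3), Add(199, Mul(-1, -170)))) = Add(-6, Mul(Rational(1, 3), Add(199, 170))) = Add(-6, Mul(Rational(1, 3), 369)) = Add(-6, 123) = 117)
Function('H')(o) = Add(118, Pow(o, 2)) (Function('H')(o) = Add(Add(Pow(o, 2), Mul(Pow(o, -1), o)), 117) = Add(Add(Pow(o, 2), 1), 117) = Add(Add(1, Pow(o, 2)), 117) = Add(118, Pow(o, 2)))
Add(Mul(Function('H')(171), Pow(498858, -1)), Mul(494224, Pow(454246, -1))) = Add(Mul(Add(118, Pow(171, 2)), Pow(498858, -1)), Mul(494224, Pow(454246, -1))) = Add(Mul(Add(118, 29241), Rational(1, 498858)), Mul(494224, Rational(1, 454246))) = Add(Mul(29359, Rational(1, 498858)), Rational(247112, 227123)) = Add(Rational(29359, 498858), Rational(247112, 227123)) = Rational(129941902253, 113302125534)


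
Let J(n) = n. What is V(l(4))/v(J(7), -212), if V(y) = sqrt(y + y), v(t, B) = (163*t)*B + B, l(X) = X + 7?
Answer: -sqrt(22)/242104 ≈ -1.9374e-5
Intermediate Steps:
l(X) = 7 + X
v(t, B) = B + 163*B*t (v(t, B) = 163*B*t + B = B + 163*B*t)
V(y) = sqrt(2)*sqrt(y) (V(y) = sqrt(2*y) = sqrt(2)*sqrt(y))
V(l(4))/v(J(7), -212) = (sqrt(2)*sqrt(7 + 4))/((-212*(1 + 163*7))) = (sqrt(2)*sqrt(11))/((-212*(1 + 1141))) = sqrt(22)/((-212*1142)) = sqrt(22)/(-242104) = sqrt(22)*(-1/242104) = -sqrt(22)/242104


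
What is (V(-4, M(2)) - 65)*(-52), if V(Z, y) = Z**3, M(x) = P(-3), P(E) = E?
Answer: 6708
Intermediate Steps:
M(x) = -3
(V(-4, M(2)) - 65)*(-52) = ((-4)**3 - 65)*(-52) = (-64 - 65)*(-52) = -129*(-52) = 6708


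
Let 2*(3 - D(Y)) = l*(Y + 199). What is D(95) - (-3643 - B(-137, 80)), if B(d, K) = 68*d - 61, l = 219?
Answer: -37924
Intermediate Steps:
D(Y) = -43575/2 - 219*Y/2 (D(Y) = 3 - 219*(Y + 199)/2 = 3 - 219*(199 + Y)/2 = 3 - (43581 + 219*Y)/2 = 3 + (-43581/2 - 219*Y/2) = -43575/2 - 219*Y/2)
B(d, K) = -61 + 68*d
D(95) - (-3643 - B(-137, 80)) = (-43575/2 - 219/2*95) - (-3643 - (-61 + 68*(-137))) = (-43575/2 - 20805/2) - (-3643 - (-61 - 9316)) = -32190 - (-3643 - 1*(-9377)) = -32190 - (-3643 + 9377) = -32190 - 1*5734 = -32190 - 5734 = -37924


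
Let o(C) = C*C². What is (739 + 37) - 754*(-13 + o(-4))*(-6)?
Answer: -347572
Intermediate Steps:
o(C) = C³
(739 + 37) - 754*(-13 + o(-4))*(-6) = (739 + 37) - 754*(-13 + (-4)³)*(-6) = 776 - 754*(-13 - 64)*(-6) = 776 - (-58058)*(-6) = 776 - 754*462 = 776 - 348348 = -347572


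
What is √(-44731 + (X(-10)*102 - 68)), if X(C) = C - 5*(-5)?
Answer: I*√43269 ≈ 208.01*I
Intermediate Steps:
X(C) = 25 + C (X(C) = C + 25 = 25 + C)
√(-44731 + (X(-10)*102 - 68)) = √(-44731 + ((25 - 10)*102 - 68)) = √(-44731 + (15*102 - 68)) = √(-44731 + (1530 - 68)) = √(-44731 + 1462) = √(-43269) = I*√43269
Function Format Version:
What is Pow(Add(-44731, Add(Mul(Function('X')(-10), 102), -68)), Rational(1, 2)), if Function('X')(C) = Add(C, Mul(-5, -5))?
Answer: Mul(I, Pow(43269, Rational(1, 2))) ≈ Mul(208.01, I)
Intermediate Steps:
Function('X')(C) = Add(25, C) (Function('X')(C) = Add(C, 25) = Add(25, C))
Pow(Add(-44731, Add(Mul(Function('X')(-10), 102), -68)), Rational(1, 2)) = Pow(Add(-44731, Add(Mul(Add(25, -10), 102), -68)), Rational(1, 2)) = Pow(Add(-44731, Add(Mul(15, 102), -68)), Rational(1, 2)) = Pow(Add(-44731, Add(1530, -68)), Rational(1, 2)) = Pow(Add(-44731, 1462), Rational(1, 2)) = Pow(-43269, Rational(1, 2)) = Mul(I, Pow(43269, Rational(1, 2)))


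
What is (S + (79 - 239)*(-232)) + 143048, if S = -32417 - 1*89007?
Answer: 58744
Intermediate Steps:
S = -121424 (S = -32417 - 89007 = -121424)
(S + (79 - 239)*(-232)) + 143048 = (-121424 + (79 - 239)*(-232)) + 143048 = (-121424 - 160*(-232)) + 143048 = (-121424 + 37120) + 143048 = -84304 + 143048 = 58744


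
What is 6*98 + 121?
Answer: 709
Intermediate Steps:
6*98 + 121 = 588 + 121 = 709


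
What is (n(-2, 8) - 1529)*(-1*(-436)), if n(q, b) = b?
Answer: -663156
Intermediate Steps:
(n(-2, 8) - 1529)*(-1*(-436)) = (8 - 1529)*(-1*(-436)) = -1521*436 = -663156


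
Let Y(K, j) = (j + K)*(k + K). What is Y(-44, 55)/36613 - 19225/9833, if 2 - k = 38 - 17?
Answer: -710699194/360015629 ≈ -1.9741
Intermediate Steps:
k = -19 (k = 2 - (38 - 17) = 2 - 1*21 = 2 - 21 = -19)
Y(K, j) = (-19 + K)*(K + j) (Y(K, j) = (j + K)*(-19 + K) = (K + j)*(-19 + K) = (-19 + K)*(K + j))
Y(-44, 55)/36613 - 19225/9833 = ((-44)² - 19*(-44) - 19*55 - 44*55)/36613 - 19225/9833 = (1936 + 836 - 1045 - 2420)*(1/36613) - 19225*1/9833 = -693*1/36613 - 19225/9833 = -693/36613 - 19225/9833 = -710699194/360015629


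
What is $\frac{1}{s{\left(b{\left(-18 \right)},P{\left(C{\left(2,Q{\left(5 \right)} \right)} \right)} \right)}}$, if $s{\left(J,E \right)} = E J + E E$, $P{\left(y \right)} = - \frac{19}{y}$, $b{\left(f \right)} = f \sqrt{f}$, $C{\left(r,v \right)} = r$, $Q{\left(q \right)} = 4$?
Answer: $\frac{4}{23689} - \frac{432 i \sqrt{2}}{450091} \approx 0.00016885 - 0.0013574 i$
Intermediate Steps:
$b{\left(f \right)} = f^{\frac{3}{2}}$
$s{\left(J,E \right)} = E^{2} + E J$ ($s{\left(J,E \right)} = E J + E^{2} = E^{2} + E J$)
$\frac{1}{s{\left(b{\left(-18 \right)},P{\left(C{\left(2,Q{\left(5 \right)} \right)} \right)} \right)}} = \frac{1}{- \frac{19}{2} \left(- \frac{19}{2} + \left(-18\right)^{\frac{3}{2}}\right)} = \frac{1}{\left(-19\right) \frac{1}{2} \left(\left(-19\right) \frac{1}{2} - 54 i \sqrt{2}\right)} = \frac{1}{\left(- \frac{19}{2}\right) \left(- \frac{19}{2} - 54 i \sqrt{2}\right)} = \frac{1}{\frac{361}{4} + 513 i \sqrt{2}}$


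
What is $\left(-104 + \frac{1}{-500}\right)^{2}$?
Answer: $\frac{2704104001}{250000} \approx 10816.0$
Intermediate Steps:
$\left(-104 + \frac{1}{-500}\right)^{2} = \left(-104 - \frac{1}{500}\right)^{2} = \left(- \frac{52001}{500}\right)^{2} = \frac{2704104001}{250000}$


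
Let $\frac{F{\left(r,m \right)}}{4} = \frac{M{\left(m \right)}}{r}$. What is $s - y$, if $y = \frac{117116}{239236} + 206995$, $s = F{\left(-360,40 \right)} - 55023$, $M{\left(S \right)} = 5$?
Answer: $- \frac{282079208947}{1076562} \approx -2.6202 \cdot 10^{5}$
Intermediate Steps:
$F{\left(r,m \right)} = \frac{20}{r}$ ($F{\left(r,m \right)} = 4 \frac{5}{r} = \frac{20}{r}$)
$s = - \frac{990415}{18}$ ($s = \frac{20}{-360} - 55023 = 20 \left(- \frac{1}{360}\right) - 55023 = - \frac{1}{18} - 55023 = - \frac{990415}{18} \approx -55023.0$)
$y = \frac{12380193234}{59809}$ ($y = 117116 \cdot \frac{1}{239236} + 206995 = \frac{29279}{59809} + 206995 = \frac{12380193234}{59809} \approx 2.07 \cdot 10^{5}$)
$s - y = - \frac{990415}{18} - \frac{12380193234}{59809} = - \frac{282079208947}{1076562}$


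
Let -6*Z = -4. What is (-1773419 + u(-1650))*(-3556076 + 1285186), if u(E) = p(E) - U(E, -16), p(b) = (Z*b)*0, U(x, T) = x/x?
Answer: 4027241743800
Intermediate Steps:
Z = ⅔ (Z = -⅙*(-4) = ⅔ ≈ 0.66667)
U(x, T) = 1
p(b) = 0 (p(b) = (2*b/3)*0 = 0)
u(E) = -1 (u(E) = 0 - 1*1 = 0 - 1 = -1)
(-1773419 + u(-1650))*(-3556076 + 1285186) = (-1773419 - 1)*(-3556076 + 1285186) = -1773420*(-2270890) = 4027241743800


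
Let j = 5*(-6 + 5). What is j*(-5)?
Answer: 25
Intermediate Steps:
j = -5 (j = 5*(-1) = -5)
j*(-5) = -5*(-5) = 25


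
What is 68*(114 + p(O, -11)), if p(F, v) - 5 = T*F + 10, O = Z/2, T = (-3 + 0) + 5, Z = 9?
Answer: 9384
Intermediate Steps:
T = 2 (T = -3 + 5 = 2)
O = 9/2 ≈ 4.5000
p(F, v) = 15 + 2*F (p(F, v) = 5 + (2*F + 10) = 5 + (10 + 2*F) = 15 + 2*F)
68*(114 + p(O, -11)) = 68*(114 + (15 + 2*(9/2))) = 68*(114 + (15 + 9)) = 68*(114 + 24) = 68*138 = 9384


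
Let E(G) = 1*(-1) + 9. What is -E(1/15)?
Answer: -8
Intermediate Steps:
E(G) = 8 (E(G) = -1 + 9 = 8)
-E(1/15) = -1*8 = -8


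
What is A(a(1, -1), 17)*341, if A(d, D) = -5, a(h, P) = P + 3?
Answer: -1705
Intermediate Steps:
a(h, P) = 3 + P
A(a(1, -1), 17)*341 = -5*341 = -1705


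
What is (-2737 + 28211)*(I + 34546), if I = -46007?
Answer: -291957514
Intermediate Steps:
(-2737 + 28211)*(I + 34546) = (-2737 + 28211)*(-46007 + 34546) = 25474*(-11461) = -291957514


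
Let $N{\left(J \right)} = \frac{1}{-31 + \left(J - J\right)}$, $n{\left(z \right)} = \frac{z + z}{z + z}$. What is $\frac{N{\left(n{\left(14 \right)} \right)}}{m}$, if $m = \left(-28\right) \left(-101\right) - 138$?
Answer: $- \frac{1}{83390} \approx -1.1992 \cdot 10^{-5}$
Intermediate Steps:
$m = 2690$ ($m = 2828 - 138 = 2690$)
$n{\left(z \right)} = 1$ ($n{\left(z \right)} = \frac{2 z}{2 z} = 2 z \frac{1}{2 z} = 1$)
$N{\left(J \right)} = - \frac{1}{31}$ ($N{\left(J \right)} = \frac{1}{-31 + 0} = \frac{1}{-31} = - \frac{1}{31}$)
$\frac{N{\left(n{\left(14 \right)} \right)}}{m} = - \frac{1}{31 \cdot 2690} = \left(- \frac{1}{31}\right) \frac{1}{2690} = - \frac{1}{83390}$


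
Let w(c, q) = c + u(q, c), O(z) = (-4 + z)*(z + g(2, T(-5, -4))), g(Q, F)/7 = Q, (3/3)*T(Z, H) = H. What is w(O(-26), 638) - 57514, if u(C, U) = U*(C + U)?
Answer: 302126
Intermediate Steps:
T(Z, H) = H
g(Q, F) = 7*Q
O(z) = (-4 + z)*(14 + z) (O(z) = (-4 + z)*(z + 7*2) = (-4 + z)*(z + 14) = (-4 + z)*(14 + z))
w(c, q) = c + c*(c + q) (w(c, q) = c + c*(q + c) = c + c*(c + q))
w(O(-26), 638) - 57514 = (-56 + (-26)**2 + 10*(-26))*(1 + (-56 + (-26)**2 + 10*(-26)) + 638) - 57514 = (-56 + 676 - 260)*(1 + (-56 + 676 - 260) + 638) - 57514 = 360*(1 + 360 + 638) - 57514 = 360*999 - 57514 = 359640 - 57514 = 302126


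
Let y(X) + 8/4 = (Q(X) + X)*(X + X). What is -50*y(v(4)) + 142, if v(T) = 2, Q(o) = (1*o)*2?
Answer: -958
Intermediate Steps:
Q(o) = 2*o (Q(o) = o*2 = 2*o)
y(X) = -2 + 6*X² (y(X) = -2 + (2*X + X)*(X + X) = -2 + (3*X)*(2*X) = -2 + 6*X²)
-50*y(v(4)) + 142 = -50*(-2 + 6*2²) + 142 = -50*(-2 + 6*4) + 142 = -50*(-2 + 24) + 142 = -50*22 + 142 = -1100 + 142 = -958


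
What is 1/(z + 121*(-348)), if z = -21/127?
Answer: -127/5347737 ≈ -2.3748e-5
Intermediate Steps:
z = -21/127 (z = (1/127)*(-21) = -21/127 ≈ -0.16535)
1/(z + 121*(-348)) = 1/(-21/127 + 121*(-348)) = 1/(-21/127 - 42108) = 1/(-5347737/127) = -127/5347737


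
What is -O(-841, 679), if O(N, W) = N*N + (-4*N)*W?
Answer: -2991437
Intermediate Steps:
O(N, W) = N² - 4*N*W
-O(-841, 679) = -(-841)*(-841 - 4*679) = -(-841)*(-841 - 2716) = -(-841)*(-3557) = -1*2991437 = -2991437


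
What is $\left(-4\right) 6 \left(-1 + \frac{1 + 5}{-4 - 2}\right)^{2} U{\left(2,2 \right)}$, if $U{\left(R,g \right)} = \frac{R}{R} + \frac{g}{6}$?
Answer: $-128$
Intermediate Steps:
$U{\left(R,g \right)} = 1 + \frac{g}{6}$ ($U{\left(R,g \right)} = 1 + g \frac{1}{6} = 1 + \frac{g}{6}$)
$\left(-4\right) 6 \left(-1 + \frac{1 + 5}{-4 - 2}\right)^{2} U{\left(2,2 \right)} = \left(-4\right) 6 \left(-1 + \frac{1 + 5}{-4 - 2}\right)^{2} \left(1 + \frac{1}{6} \cdot 2\right) = - 24 \left(-1 + \frac{6}{-6}\right)^{2} \left(1 + \frac{1}{3}\right) = - 24 \left(-1 + 6 \left(- \frac{1}{6}\right)\right)^{2} \cdot \frac{4}{3} = - 24 \left(-1 - 1\right)^{2} \cdot \frac{4}{3} = - 24 \left(-2\right)^{2} \cdot \frac{4}{3} = \left(-24\right) 4 \cdot \frac{4}{3} = \left(-96\right) \frac{4}{3} = -128$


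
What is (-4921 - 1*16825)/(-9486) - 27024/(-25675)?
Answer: 407339107/121776525 ≈ 3.3450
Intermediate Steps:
(-4921 - 1*16825)/(-9486) - 27024/(-25675) = (-4921 - 16825)*(-1/9486) - 27024*(-1/25675) = -21746*(-1/9486) + 27024/25675 = 10873/4743 + 27024/25675 = 407339107/121776525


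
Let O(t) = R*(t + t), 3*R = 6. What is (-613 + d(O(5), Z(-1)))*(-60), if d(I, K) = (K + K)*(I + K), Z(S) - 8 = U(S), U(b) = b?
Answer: 14100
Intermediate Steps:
R = 2 (R = (⅓)*6 = 2)
Z(S) = 8 + S
O(t) = 4*t (O(t) = 2*(t + t) = 2*(2*t) = 4*t)
d(I, K) = 2*K*(I + K) (d(I, K) = (2*K)*(I + K) = 2*K*(I + K))
(-613 + d(O(5), Z(-1)))*(-60) = (-613 + 2*(8 - 1)*(4*5 + (8 - 1)))*(-60) = (-613 + 2*7*(20 + 7))*(-60) = (-613 + 2*7*27)*(-60) = (-613 + 378)*(-60) = -235*(-60) = 14100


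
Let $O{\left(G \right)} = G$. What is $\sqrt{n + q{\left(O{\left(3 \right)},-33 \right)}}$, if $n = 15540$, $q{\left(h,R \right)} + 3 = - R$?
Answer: $3 \sqrt{1730} \approx 124.78$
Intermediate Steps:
$q{\left(h,R \right)} = -3 - R$
$\sqrt{n + q{\left(O{\left(3 \right)},-33 \right)}} = \sqrt{15540 - -30} = \sqrt{15540 + \left(-3 + 33\right)} = \sqrt{15540 + 30} = \sqrt{15570} = 3 \sqrt{1730}$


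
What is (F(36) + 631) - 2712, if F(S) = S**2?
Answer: -785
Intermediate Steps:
(F(36) + 631) - 2712 = (36**2 + 631) - 2712 = (1296 + 631) - 2712 = 1927 - 2712 = -785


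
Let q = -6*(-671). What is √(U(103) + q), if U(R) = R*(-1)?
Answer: √3923 ≈ 62.634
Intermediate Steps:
U(R) = -R
q = 4026
√(U(103) + q) = √(-1*103 + 4026) = √(-103 + 4026) = √3923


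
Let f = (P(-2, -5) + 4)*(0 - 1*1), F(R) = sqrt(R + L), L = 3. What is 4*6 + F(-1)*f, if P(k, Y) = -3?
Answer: 24 - sqrt(2) ≈ 22.586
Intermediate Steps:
F(R) = sqrt(3 + R) (F(R) = sqrt(R + 3) = sqrt(3 + R))
f = -1 (f = (-3 + 4)*(0 - 1*1) = 1*(0 - 1) = 1*(-1) = -1)
4*6 + F(-1)*f = 4*6 + sqrt(3 - 1)*(-1) = 24 + sqrt(2)*(-1) = 24 - sqrt(2)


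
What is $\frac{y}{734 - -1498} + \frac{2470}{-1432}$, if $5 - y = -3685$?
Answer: $- \frac{795}{11098} \approx -0.071635$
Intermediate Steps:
$y = 3690$ ($y = 5 - -3685 = 5 + 3685 = 3690$)
$\frac{y}{734 - -1498} + \frac{2470}{-1432} = \frac{3690}{734 - -1498} + \frac{2470}{-1432} = \frac{3690}{734 + 1498} + 2470 \left(- \frac{1}{1432}\right) = \frac{3690}{2232} - \frac{1235}{716} = 3690 \cdot \frac{1}{2232} - \frac{1235}{716} = \frac{205}{124} - \frac{1235}{716} = - \frac{795}{11098}$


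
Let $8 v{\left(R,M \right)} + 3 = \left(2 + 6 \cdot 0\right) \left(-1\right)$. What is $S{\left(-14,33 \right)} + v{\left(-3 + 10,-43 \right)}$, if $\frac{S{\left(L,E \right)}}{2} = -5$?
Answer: $- \frac{85}{8} \approx -10.625$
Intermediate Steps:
$v{\left(R,M \right)} = - \frac{5}{8}$ ($v{\left(R,M \right)} = - \frac{3}{8} + \frac{\left(2 + 6 \cdot 0\right) \left(-1\right)}{8} = - \frac{3}{8} + \frac{\left(2 + 0\right) \left(-1\right)}{8} = - \frac{3}{8} + \frac{2 \left(-1\right)}{8} = - \frac{3}{8} + \frac{1}{8} \left(-2\right) = - \frac{3}{8} - \frac{1}{4} = - \frac{5}{8}$)
$S{\left(L,E \right)} = -10$ ($S{\left(L,E \right)} = 2 \left(-5\right) = -10$)
$S{\left(-14,33 \right)} + v{\left(-3 + 10,-43 \right)} = -10 - \frac{5}{8} = - \frac{85}{8}$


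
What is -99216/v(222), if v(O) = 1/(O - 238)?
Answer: 1587456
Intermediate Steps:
v(O) = 1/(-238 + O)
-99216/v(222) = -99216/(1/(-238 + 222)) = -99216/(1/(-16)) = -99216/(-1/16) = -99216*(-16) = 1587456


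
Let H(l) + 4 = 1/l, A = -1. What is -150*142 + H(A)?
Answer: -21305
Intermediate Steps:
H(l) = -4 + 1/l
-150*142 + H(A) = -150*142 + (-4 + 1/(-1)) = -21300 + (-4 - 1) = -21300 - 5 = -21305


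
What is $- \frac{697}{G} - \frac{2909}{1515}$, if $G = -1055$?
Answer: $- \frac{402608}{319665} \approx -1.2595$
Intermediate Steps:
$- \frac{697}{G} - \frac{2909}{1515} = - \frac{697}{-1055} - \frac{2909}{1515} = \left(-697\right) \left(- \frac{1}{1055}\right) - \frac{2909}{1515} = \frac{697}{1055} - \frac{2909}{1515} = - \frac{402608}{319665}$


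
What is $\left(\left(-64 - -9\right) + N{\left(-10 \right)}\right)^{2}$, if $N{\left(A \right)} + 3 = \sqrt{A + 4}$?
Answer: $\left(58 - i \sqrt{6}\right)^{2} \approx 3358.0 - 284.14 i$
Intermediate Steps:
$N{\left(A \right)} = -3 + \sqrt{4 + A}$ ($N{\left(A \right)} = -3 + \sqrt{A + 4} = -3 + \sqrt{4 + A}$)
$\left(\left(-64 - -9\right) + N{\left(-10 \right)}\right)^{2} = \left(\left(-64 - -9\right) - \left(3 - \sqrt{4 - 10}\right)\right)^{2} = \left(\left(-64 + 9\right) - \left(3 - \sqrt{-6}\right)\right)^{2} = \left(-55 - \left(3 - i \sqrt{6}\right)\right)^{2} = \left(-58 + i \sqrt{6}\right)^{2}$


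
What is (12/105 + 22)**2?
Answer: 599076/1225 ≈ 489.04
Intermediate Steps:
(12/105 + 22)**2 = (12*(1/105) + 22)**2 = (4/35 + 22)**2 = (774/35)**2 = 599076/1225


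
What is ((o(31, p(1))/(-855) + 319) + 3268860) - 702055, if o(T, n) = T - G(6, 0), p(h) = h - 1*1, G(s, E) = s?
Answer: 438978199/171 ≈ 2.5671e+6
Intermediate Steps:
p(h) = -1 + h (p(h) = h - 1 = -1 + h)
o(T, n) = -6 + T (o(T, n) = T - 1*6 = T - 6 = -6 + T)
((o(31, p(1))/(-855) + 319) + 3268860) - 702055 = (((-6 + 31)/(-855) + 319) + 3268860) - 702055 = ((-1/855*25 + 319) + 3268860) - 702055 = ((-5/171 + 319) + 3268860) - 702055 = (54544/171 + 3268860) - 702055 = 559029604/171 - 702055 = 438978199/171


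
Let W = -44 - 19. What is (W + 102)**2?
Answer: 1521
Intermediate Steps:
W = -63
(W + 102)**2 = (-63 + 102)**2 = 39**2 = 1521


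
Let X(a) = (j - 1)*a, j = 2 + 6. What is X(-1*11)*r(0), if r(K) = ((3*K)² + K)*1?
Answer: 0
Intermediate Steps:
j = 8
r(K) = K + 9*K² (r(K) = (9*K² + K)*1 = (K + 9*K²)*1 = K + 9*K²)
X(a) = 7*a (X(a) = (8 - 1)*a = 7*a)
X(-1*11)*r(0) = (7*(-1*11))*(0*(1 + 9*0)) = (7*(-11))*(0*(1 + 0)) = -0 = -77*0 = 0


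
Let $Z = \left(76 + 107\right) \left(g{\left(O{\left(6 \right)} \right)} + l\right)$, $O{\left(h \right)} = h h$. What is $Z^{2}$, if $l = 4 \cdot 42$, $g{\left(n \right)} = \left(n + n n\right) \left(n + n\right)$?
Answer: $309097749542976$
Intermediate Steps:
$O{\left(h \right)} = h^{2}$
$g{\left(n \right)} = 2 n \left(n + n^{2}\right)$ ($g{\left(n \right)} = \left(n + n^{2}\right) 2 n = 2 n \left(n + n^{2}\right)$)
$l = 168$
$Z = 17581176$ ($Z = \left(76 + 107\right) \left(2 \left(6^{2}\right)^{2} \left(1 + 6^{2}\right) + 168\right) = 183 \left(2 \cdot 36^{2} \left(1 + 36\right) + 168\right) = 183 \left(2 \cdot 1296 \cdot 37 + 168\right) = 183 \left(95904 + 168\right) = 183 \cdot 96072 = 17581176$)
$Z^{2} = 17581176^{2} = 309097749542976$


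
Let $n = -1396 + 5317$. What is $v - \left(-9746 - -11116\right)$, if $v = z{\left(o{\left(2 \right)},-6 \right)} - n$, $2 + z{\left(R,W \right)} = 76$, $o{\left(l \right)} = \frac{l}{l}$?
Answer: $-5217$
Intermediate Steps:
$o{\left(l \right)} = 1$
$z{\left(R,W \right)} = 74$ ($z{\left(R,W \right)} = -2 + 76 = 74$)
$n = 3921$
$v = -3847$ ($v = 74 - 3921 = -3847$)
$v - \left(-9746 - -11116\right) = -3847 - \left(-9746 - -11116\right) = -3847 - \left(-9746 + 11116\right) = -3847 - 1370 = -5217$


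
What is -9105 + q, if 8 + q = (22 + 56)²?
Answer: -3029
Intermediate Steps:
q = 6076 (q = -8 + (22 + 56)² = -8 + 78² = -8 + 6084 = 6076)
-9105 + q = -9105 + 6076 = -3029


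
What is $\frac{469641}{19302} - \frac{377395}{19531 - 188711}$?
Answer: $\frac{2891278089}{108850412} \approx 26.562$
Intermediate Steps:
$\frac{469641}{19302} - \frac{377395}{19531 - 188711} = 469641 \cdot \frac{1}{19302} - \frac{377395}{19531 - 188711} = \frac{156547}{6434} - \frac{377395}{-169180} = \frac{156547}{6434} - - \frac{75479}{33836} = \frac{156547}{6434} + \frac{75479}{33836} = \frac{2891278089}{108850412}$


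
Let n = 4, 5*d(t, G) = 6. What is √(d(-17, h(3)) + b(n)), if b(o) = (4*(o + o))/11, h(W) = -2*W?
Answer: √12430/55 ≈ 2.0271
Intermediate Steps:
d(t, G) = 6/5 (d(t, G) = (⅕)*6 = 6/5)
b(o) = 8*o/11 (b(o) = (4*(2*o))*(1/11) = (8*o)*(1/11) = 8*o/11)
√(d(-17, h(3)) + b(n)) = √(6/5 + (8/11)*4) = √(6/5 + 32/11) = √(226/55) = √12430/55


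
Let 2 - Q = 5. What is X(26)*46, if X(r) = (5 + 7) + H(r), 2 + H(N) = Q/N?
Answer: 5911/13 ≈ 454.69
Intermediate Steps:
Q = -3 (Q = 2 - 1*5 = 2 - 5 = -3)
H(N) = -2 - 3/N
X(r) = 10 - 3/r (X(r) = (5 + 7) + (-2 - 3/r) = 12 + (-2 - 3/r) = 10 - 3/r)
X(26)*46 = (10 - 3/26)*46 = (257/26)*46 = 5911/13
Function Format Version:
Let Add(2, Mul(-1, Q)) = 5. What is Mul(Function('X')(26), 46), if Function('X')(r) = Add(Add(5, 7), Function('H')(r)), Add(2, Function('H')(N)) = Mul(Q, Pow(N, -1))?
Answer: Rational(5911, 13) ≈ 454.69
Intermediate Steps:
Q = -3 (Q = Add(2, Mul(-1, 5)) = Add(2, -5) = -3)
Function('H')(N) = Add(-2, Mul(-3, Pow(N, -1)))
Function('X')(r) = Add(10, Mul(-3, Pow(r, -1))) (Function('X')(r) = Add(Add(5, 7), Add(-2, Mul(-3, Pow(r, -1)))) = Add(12, Add(-2, Mul(-3, Pow(r, -1)))) = Add(10, Mul(-3, Pow(r, -1))))
Mul(Function('X')(26), 46) = Mul(Add(10, Mul(-3, Pow(26, -1))), 46) = Mul(Add(10, Mul(-3, Rational(1, 26))), 46) = Mul(Add(10, Rational(-3, 26)), 46) = Mul(Rational(257, 26), 46) = Rational(5911, 13)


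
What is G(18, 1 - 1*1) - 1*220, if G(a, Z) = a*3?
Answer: -166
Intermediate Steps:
G(a, Z) = 3*a
G(18, 1 - 1*1) - 1*220 = 3*18 - 1*220 = 54 - 220 = -166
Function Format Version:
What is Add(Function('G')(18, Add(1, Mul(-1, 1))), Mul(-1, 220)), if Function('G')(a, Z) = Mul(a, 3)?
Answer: -166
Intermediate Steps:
Function('G')(a, Z) = Mul(3, a)
Add(Function('G')(18, Add(1, Mul(-1, 1))), Mul(-1, 220)) = Add(Mul(3, 18), Mul(-1, 220)) = Add(54, -220) = -166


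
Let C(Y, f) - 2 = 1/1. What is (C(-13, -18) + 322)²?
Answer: 105625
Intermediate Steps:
C(Y, f) = 3 (C(Y, f) = 2 + 1/1 = 2 + 1 = 3)
(C(-13, -18) + 322)² = (3 + 322)² = 325² = 105625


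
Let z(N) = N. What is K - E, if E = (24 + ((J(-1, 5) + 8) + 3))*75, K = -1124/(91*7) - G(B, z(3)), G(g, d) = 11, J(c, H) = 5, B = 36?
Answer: -1919131/637 ≈ -3012.8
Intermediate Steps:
K = -8131/637 (K = -1124/(91*7) - 1*11 = -1124/637 - 11 = -8131/637 ≈ -12.765)
E = 3000 (E = (24 + ((5 + 8) + 3))*75 = (24 + (13 + 3))*75 = (24 + 16)*75 = 40*75 = 3000)
K - E = -8131/637 - 1*3000 = -8131/637 - 3000 = -1919131/637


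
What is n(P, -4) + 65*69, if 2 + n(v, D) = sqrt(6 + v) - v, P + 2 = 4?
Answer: 4481 + 2*sqrt(2) ≈ 4483.8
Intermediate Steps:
P = 2 (P = -2 + 4 = 2)
n(v, D) = -2 + sqrt(6 + v) - v (n(v, D) = -2 + (sqrt(6 + v) - v) = -2 + sqrt(6 + v) - v)
n(P, -4) + 65*69 = (-2 + sqrt(6 + 2) - 1*2) + 65*69 = (-2 + sqrt(8) - 2) + 4485 = (-2 + 2*sqrt(2) - 2) + 4485 = (-4 + 2*sqrt(2)) + 4485 = 4481 + 2*sqrt(2)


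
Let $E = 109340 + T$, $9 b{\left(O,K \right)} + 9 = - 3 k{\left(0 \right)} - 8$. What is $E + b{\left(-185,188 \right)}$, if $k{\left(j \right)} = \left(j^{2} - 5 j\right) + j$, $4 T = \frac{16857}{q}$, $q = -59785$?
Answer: $\frac{235323891307}{2152260} \approx 1.0934 \cdot 10^{5}$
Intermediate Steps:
$T = - \frac{16857}{239140}$ ($T = \frac{16857 \frac{1}{-59785}}{4} = \frac{16857 \left(- \frac{1}{59785}\right)}{4} = \frac{1}{4} \left(- \frac{16857}{59785}\right) = - \frac{16857}{239140} \approx -0.07049$)
$k{\left(j \right)} = j^{2} - 4 j$
$b{\left(O,K \right)} = - \frac{17}{9}$ ($b{\left(O,K \right)} = -1 + \frac{- 3 \cdot 0 \left(-4 + 0\right) - 8}{9} = -1 + \frac{- 3 \cdot 0 \left(-4\right) - 8}{9} = -1 + \frac{\left(-3\right) 0 - 8}{9} = -1 + \frac{0 - 8}{9} = -1 + \frac{1}{9} \left(-8\right) = -1 - \frac{8}{9} = - \frac{17}{9}$)
$E = \frac{26147550743}{239140}$ ($E = 109340 - \frac{16857}{239140} = \frac{26147550743}{239140} \approx 1.0934 \cdot 10^{5}$)
$E + b{\left(-185,188 \right)} = \frac{26147550743}{239140} - \frac{17}{9} = \frac{235323891307}{2152260}$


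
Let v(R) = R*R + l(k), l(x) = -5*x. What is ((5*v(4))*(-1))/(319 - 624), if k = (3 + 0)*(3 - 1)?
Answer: -14/61 ≈ -0.22951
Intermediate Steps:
k = 6 (k = 3*2 = 6)
v(R) = -30 + R² (v(R) = R*R - 5*6 = R² - 30 = -30 + R²)
((5*v(4))*(-1))/(319 - 624) = ((5*(-30 + 4²))*(-1))/(319 - 624) = ((5*(-30 + 16))*(-1))/(-305) = ((5*(-14))*(-1))*(-1/305) = -70*(-1)*(-1/305) = 70*(-1/305) = -14/61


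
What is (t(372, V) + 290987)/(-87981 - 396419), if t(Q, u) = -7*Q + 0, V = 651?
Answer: -288383/484400 ≈ -0.59534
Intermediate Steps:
t(Q, u) = -7*Q
(t(372, V) + 290987)/(-87981 - 396419) = (-7*372 + 290987)/(-87981 - 396419) = (-2604 + 290987)/(-484400) = 288383*(-1/484400) = -288383/484400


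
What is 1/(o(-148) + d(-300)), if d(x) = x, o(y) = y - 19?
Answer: -1/467 ≈ -0.0021413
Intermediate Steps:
o(y) = -19 + y
1/(o(-148) + d(-300)) = 1/((-19 - 148) - 300) = 1/(-167 - 300) = 1/(-467) = -1/467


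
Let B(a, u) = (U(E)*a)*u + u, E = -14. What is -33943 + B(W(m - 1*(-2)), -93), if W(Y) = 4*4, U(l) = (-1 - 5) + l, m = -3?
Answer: -4276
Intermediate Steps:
U(l) = -6 + l
W(Y) = 16
B(a, u) = u - 20*a*u (B(a, u) = ((-6 - 14)*a)*u + u = (-20*a)*u + u = -20*a*u + u = u - 20*a*u)
-33943 + B(W(m - 1*(-2)), -93) = -33943 - 93*(1 - 20*16) = -33943 - 93*(1 - 320) = -33943 - 93*(-319) = -33943 + 29667 = -4276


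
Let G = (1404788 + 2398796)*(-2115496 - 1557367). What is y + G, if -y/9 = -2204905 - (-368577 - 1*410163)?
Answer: -13970030105507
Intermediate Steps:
y = 12835485 (y = -9*(-2204905 - (-368577 - 1*410163)) = -9*(-2204905 - (-368577 - 410163)) = -9*(-2204905 - 1*(-778740)) = -9*(-2204905 + 778740) = -9*(-1426165) = 12835485)
G = -13970042940992 (G = 3803584*(-3672863) = -13970042940992)
y + G = 12835485 - 13970042940992 = -13970030105507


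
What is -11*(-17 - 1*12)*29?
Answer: 9251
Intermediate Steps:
-11*(-17 - 1*12)*29 = -11*(-17 - 12)*29 = -11*(-29)*29 = 319*29 = 9251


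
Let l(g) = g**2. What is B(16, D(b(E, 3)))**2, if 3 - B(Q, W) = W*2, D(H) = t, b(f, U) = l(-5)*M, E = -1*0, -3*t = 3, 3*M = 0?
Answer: 25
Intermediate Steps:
M = 0 (M = (1/3)*0 = 0)
t = -1 (t = -1/3*3 = -1)
E = 0
b(f, U) = 0 (b(f, U) = (-5)**2*0 = 25*0 = 0)
D(H) = -1
B(Q, W) = 3 - 2*W (B(Q, W) = 3 - W*2 = 3 - 2*W)
B(16, D(b(E, 3)))**2 = (3 - 2*(-1))**2 = (3 + 2)**2 = 5**2 = 25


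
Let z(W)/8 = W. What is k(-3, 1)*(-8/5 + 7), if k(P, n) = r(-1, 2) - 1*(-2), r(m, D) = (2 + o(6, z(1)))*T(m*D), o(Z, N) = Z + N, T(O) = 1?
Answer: 486/5 ≈ 97.200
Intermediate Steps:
z(W) = 8*W
o(Z, N) = N + Z
r(m, D) = 16 (r(m, D) = (2 + (8*1 + 6))*1 = (2 + (8 + 6))*1 = (2 + 14)*1 = 16*1 = 16)
k(P, n) = 18 (k(P, n) = 16 - 1*(-2) = 16 + 2 = 18)
k(-3, 1)*(-8/5 + 7) = 18*(-8/5 + 7) = 18*(27/5) = 486/5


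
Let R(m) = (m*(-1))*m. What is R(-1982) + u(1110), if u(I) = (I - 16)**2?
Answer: -2731488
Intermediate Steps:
u(I) = (-16 + I)**2
R(m) = -m**2 (R(m) = (-m)*m = -m**2)
R(-1982) + u(1110) = -1*(-1982)**2 + (-16 + 1110)**2 = -1*3928324 + 1094**2 = -3928324 + 1196836 = -2731488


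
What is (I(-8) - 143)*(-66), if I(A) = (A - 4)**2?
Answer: -66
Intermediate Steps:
I(A) = (-4 + A)**2
(I(-8) - 143)*(-66) = ((-4 - 8)**2 - 143)*(-66) = ((-12)**2 - 143)*(-66) = (144 - 143)*(-66) = 1*(-66) = -66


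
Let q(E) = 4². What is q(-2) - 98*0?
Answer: 16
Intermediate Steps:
q(E) = 16
q(-2) - 98*0 = 16 - 98*0 = 16 - 49*0 = 16 + 0 = 16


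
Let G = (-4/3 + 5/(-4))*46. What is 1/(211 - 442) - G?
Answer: 54899/462 ≈ 118.83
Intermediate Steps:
G = -713/6 (G = (-4*1/3 + 5*(-1/4))*46 = (-4/3 - 5/4)*46 = -31/12*46 = -713/6 ≈ -118.83)
1/(211 - 442) - G = 1/(211 - 442) - 1*(-713/6) = 1/(-231) + 713/6 = -1/231 + 713/6 = 54899/462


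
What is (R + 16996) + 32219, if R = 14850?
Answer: 64065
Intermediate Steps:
(R + 16996) + 32219 = (14850 + 16996) + 32219 = 31846 + 32219 = 64065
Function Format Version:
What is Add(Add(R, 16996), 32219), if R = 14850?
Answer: 64065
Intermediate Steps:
Add(Add(R, 16996), 32219) = Add(Add(14850, 16996), 32219) = Add(31846, 32219) = 64065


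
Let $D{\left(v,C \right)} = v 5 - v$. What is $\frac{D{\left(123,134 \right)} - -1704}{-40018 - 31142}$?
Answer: $- \frac{183}{5930} \approx -0.03086$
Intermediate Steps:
$D{\left(v,C \right)} = 4 v$ ($D{\left(v,C \right)} = 5 v - v = 4 v$)
$\frac{D{\left(123,134 \right)} - -1704}{-40018 - 31142} = \frac{4 \cdot 123 - -1704}{-40018 - 31142} = \frac{492 + 1704}{-71160} = 2196 \left(- \frac{1}{71160}\right) = - \frac{183}{5930}$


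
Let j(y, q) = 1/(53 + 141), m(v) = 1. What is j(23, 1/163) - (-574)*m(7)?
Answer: 111357/194 ≈ 574.00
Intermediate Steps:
j(y, q) = 1/194
j(23, 1/163) - (-574)*m(7) = 1/194 - (-574) = 1/194 - 1*(-574) = 1/194 + 574 = 111357/194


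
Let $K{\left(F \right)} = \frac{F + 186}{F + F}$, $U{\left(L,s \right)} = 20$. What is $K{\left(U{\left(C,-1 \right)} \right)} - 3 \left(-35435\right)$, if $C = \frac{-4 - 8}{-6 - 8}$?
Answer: $\frac{2126203}{20} \approx 1.0631 \cdot 10^{5}$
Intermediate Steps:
$C = \frac{6}{7}$ ($C = - \frac{12}{-14} = \left(-12\right) \left(- \frac{1}{14}\right) = \frac{6}{7} \approx 0.85714$)
$K{\left(F \right)} = \frac{186 + F}{2 F}$
$K{\left(U{\left(C,-1 \right)} \right)} - 3 \left(-35435\right) = \frac{186 + 20}{2 \cdot 20} - 3 \left(-35435\right) = \frac{1}{2} \cdot \frac{1}{20} \cdot 206 - -106305 = \frac{103}{20} + 106305 = \frac{2126203}{20}$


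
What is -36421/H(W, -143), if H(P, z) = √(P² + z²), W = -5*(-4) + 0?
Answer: -36421*√20849/20849 ≈ -252.24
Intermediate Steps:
W = 20 (W = 20 + 0 = 20)
-36421/H(W, -143) = -36421/√(20² + (-143)²) = -36421/√(400 + 20449) = -36421*√20849/20849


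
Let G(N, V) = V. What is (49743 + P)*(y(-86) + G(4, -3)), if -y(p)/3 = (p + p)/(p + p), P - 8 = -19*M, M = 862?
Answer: -200238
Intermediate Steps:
P = -16370 (P = 8 - 19*862 = 8 - 16378 = -16370)
y(p) = -3 (y(p) = -3*(p + p)/(p + p) = -3*2*p/(2*p) = -3*2*p*1/(2*p) = -3*1 = -3)
(49743 + P)*(y(-86) + G(4, -3)) = (49743 - 16370)*(-3 - 3) = 33373*(-6) = -200238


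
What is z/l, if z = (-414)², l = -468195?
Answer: -57132/156065 ≈ -0.36608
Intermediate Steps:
z = 171396
z/l = 171396/(-468195) = 171396*(-1/468195) = -57132/156065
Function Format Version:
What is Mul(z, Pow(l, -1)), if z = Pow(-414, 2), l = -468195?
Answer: Rational(-57132, 156065) ≈ -0.36608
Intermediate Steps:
z = 171396
Mul(z, Pow(l, -1)) = Mul(171396, Pow(-468195, -1)) = Mul(171396, Rational(-1, 468195)) = Rational(-57132, 156065)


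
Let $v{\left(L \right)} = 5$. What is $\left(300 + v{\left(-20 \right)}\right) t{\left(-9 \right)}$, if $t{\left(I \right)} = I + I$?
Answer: $-5490$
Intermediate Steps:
$t{\left(I \right)} = 2 I$
$\left(300 + v{\left(-20 \right)}\right) t{\left(-9 \right)} = \left(300 + 5\right) 2 \left(-9\right) = 305 \left(-18\right) = -5490$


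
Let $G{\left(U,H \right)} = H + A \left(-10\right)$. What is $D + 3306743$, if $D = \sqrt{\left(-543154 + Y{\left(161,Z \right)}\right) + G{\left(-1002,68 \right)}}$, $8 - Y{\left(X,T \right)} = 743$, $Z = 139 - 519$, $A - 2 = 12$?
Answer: $3306743 + i \sqrt{543961} \approx 3.3067 \cdot 10^{6} + 737.54 i$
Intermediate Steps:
$A = 14$ ($A = 2 + 12 = 14$)
$G{\left(U,H \right)} = -140 + H$ ($G{\left(U,H \right)} = H + 14 \left(-10\right) = H - 140 = -140 + H$)
$Z = -380$
$Y{\left(X,T \right)} = -735$ ($Y{\left(X,T \right)} = 8 - 743 = -735$)
$D = i \sqrt{543961}$ ($D = \sqrt{\left(-543154 - 735\right) + \left(-140 + 68\right)} = \sqrt{-543889 - 72} = \sqrt{-543961} = i \sqrt{543961} \approx 737.54 i$)
$D + 3306743 = i \sqrt{543961} + 3306743 = 3306743 + i \sqrt{543961}$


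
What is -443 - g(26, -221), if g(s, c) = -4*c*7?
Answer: -6631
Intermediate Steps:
g(s, c) = -28*c
-443 - g(26, -221) = -443 - (-28)*(-221) = -443 - 1*6188 = -443 - 6188 = -6631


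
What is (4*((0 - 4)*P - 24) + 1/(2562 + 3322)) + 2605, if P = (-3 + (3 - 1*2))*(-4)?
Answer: 14009805/5884 ≈ 2381.0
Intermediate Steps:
P = 8 (P = (-3 + (3 - 2))*(-4) = (-3 + 1)*(-4) = -2*(-4) = 8)
(4*((0 - 4)*P - 24) + 1/(2562 + 3322)) + 2605 = (4*((0 - 4)*8 - 24) + 1/(2562 + 3322)) + 2605 = (4*(-4*8 - 24) + 1/5884) + 2605 = (4*(-32 - 24) + 1/5884) + 2605 = (4*(-56) + 1/5884) + 2605 = (-224 + 1/5884) + 2605 = -1318015/5884 + 2605 = 14009805/5884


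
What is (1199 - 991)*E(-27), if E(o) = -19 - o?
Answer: 1664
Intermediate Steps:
(1199 - 991)*E(-27) = (1199 - 991)*(-19 - 1*(-27)) = 208*(-19 + 27) = 208*8 = 1664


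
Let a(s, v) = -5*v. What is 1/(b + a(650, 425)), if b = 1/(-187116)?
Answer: -187116/397621501 ≈ -0.00047059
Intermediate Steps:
b = -1/187116 ≈ -5.3443e-6
1/(b + a(650, 425)) = 1/(-1/187116 - 5*425) = 1/(-1/187116 - 2125) = 1/(-397621501/187116) = -187116/397621501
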